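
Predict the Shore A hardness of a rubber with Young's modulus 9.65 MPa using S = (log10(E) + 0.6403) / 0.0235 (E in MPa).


log10(E) = 0.0235*S - 0.6403  =>  S = (log10(E) + 0.6403) / 0.0235
log10(9.65) = 0.984527
S = (0.984527 + 0.6403) / 0.0235 = 1.624827 / 0.0235
S = 69.1

Shore A = 69.1


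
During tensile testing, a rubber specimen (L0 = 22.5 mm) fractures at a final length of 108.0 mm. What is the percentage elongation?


Elongation = (Lf - L0) / L0 * 100
= (108.0 - 22.5) / 22.5 * 100
= 85.5 / 22.5 * 100
= 380.0%

380.0%


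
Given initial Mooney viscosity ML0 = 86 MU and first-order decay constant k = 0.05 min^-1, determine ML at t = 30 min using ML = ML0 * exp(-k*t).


ML = ML0 * exp(-k * t)
ML = 86 * exp(-0.05 * 30)
ML = 86 * 0.2231
ML = 19.19 MU

19.19 MU


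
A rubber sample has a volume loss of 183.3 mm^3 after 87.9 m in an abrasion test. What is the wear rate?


Rate = volume_loss / distance
= 183.3 / 87.9
= 2.085 mm^3/m

2.085 mm^3/m


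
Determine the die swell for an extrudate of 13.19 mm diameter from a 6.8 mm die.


Die swell ratio = D_extrudate / D_die
= 13.19 / 6.8
= 1.94

Die swell = 1.94


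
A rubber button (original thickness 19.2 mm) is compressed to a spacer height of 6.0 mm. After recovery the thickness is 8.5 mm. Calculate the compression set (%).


CS = (t0 - recovered) / (t0 - ts) * 100
= (19.2 - 8.5) / (19.2 - 6.0) * 100
= 10.7 / 13.2 * 100
= 81.1%

81.1%


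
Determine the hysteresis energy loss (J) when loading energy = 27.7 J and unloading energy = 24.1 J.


Hysteresis loss = loading - unloading
= 27.7 - 24.1
= 3.6 J

3.6 J


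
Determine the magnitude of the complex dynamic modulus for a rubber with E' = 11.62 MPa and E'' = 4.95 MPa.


|E*| = sqrt(E'^2 + E''^2)
= sqrt(11.62^2 + 4.95^2)
= sqrt(135.0244 + 24.5025)
= 12.63 MPa

12.63 MPa


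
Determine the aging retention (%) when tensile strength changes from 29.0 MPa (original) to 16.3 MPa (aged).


Retention = aged / original * 100
= 16.3 / 29.0 * 100
= 56.2%

56.2%


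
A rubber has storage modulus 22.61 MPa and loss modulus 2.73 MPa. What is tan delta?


tan delta = E'' / E'
= 2.73 / 22.61
= 0.1207

tan delta = 0.1207


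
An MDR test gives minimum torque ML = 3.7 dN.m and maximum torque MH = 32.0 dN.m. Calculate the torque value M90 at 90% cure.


M90 = ML + 0.9 * (MH - ML)
M90 = 3.7 + 0.9 * (32.0 - 3.7)
M90 = 3.7 + 0.9 * 28.3
M90 = 29.17 dN.m

29.17 dN.m


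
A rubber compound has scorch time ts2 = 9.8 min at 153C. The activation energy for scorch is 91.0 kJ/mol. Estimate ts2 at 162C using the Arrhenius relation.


Convert temperatures: T1 = 153 + 273.15 = 426.15 K, T2 = 162 + 273.15 = 435.15 K
ts2_new = 9.8 * exp(91000 / 8.314 * (1/435.15 - 1/426.15))
1/T2 - 1/T1 = -4.8533e-05
ts2_new = 5.76 min

5.76 min


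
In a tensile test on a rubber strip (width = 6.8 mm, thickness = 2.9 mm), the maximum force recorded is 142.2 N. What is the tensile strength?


Area = width * thickness = 6.8 * 2.9 = 19.72 mm^2
TS = force / area = 142.2 / 19.72 = 7.21 MPa

7.21 MPa


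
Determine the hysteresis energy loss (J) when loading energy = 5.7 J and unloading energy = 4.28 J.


Hysteresis loss = loading - unloading
= 5.7 - 4.28
= 1.42 J

1.42 J


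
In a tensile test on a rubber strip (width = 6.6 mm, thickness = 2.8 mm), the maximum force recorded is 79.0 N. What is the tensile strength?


Area = width * thickness = 6.6 * 2.8 = 18.48 mm^2
TS = force / area = 79.0 / 18.48 = 4.27 MPa

4.27 MPa


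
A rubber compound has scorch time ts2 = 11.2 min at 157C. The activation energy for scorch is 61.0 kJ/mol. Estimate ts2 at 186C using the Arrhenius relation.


Convert temperatures: T1 = 157 + 273.15 = 430.15 K, T2 = 186 + 273.15 = 459.15 K
ts2_new = 11.2 * exp(61000 / 8.314 * (1/459.15 - 1/430.15))
1/T2 - 1/T1 = -1.4683e-04
ts2_new = 3.81 min

3.81 min


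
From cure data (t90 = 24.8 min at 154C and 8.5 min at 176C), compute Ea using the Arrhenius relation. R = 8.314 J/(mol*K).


T1 = 427.15 K, T2 = 449.15 K
1/T1 - 1/T2 = 1.1467e-04
ln(t1/t2) = ln(24.8/8.5) = 1.0708
Ea = 8.314 * 1.0708 / 1.1467e-04 = 77635.1483 J/mol
Ea = 77.64 kJ/mol

77.64 kJ/mol


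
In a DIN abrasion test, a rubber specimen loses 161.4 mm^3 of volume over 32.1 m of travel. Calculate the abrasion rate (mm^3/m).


Rate = volume_loss / distance
= 161.4 / 32.1
= 5.028 mm^3/m

5.028 mm^3/m


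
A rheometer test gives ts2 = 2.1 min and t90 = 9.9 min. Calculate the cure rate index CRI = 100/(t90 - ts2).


CRI = 100 / (t90 - ts2)
= 100 / (9.9 - 2.1)
= 100 / 7.8
= 12.82 min^-1

12.82 min^-1


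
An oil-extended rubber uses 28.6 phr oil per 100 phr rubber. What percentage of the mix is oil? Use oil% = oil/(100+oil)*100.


Oil % = oil / (100 + oil) * 100
= 28.6 / (100 + 28.6) * 100
= 28.6 / 128.6 * 100
= 22.24%

22.24%


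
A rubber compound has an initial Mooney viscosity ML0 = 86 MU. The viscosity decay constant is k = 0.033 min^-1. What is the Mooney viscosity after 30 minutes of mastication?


ML = ML0 * exp(-k * t)
ML = 86 * exp(-0.033 * 30)
ML = 86 * 0.3716
ML = 31.96 MU

31.96 MU


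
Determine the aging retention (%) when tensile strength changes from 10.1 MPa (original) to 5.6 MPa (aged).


Retention = aged / original * 100
= 5.6 / 10.1 * 100
= 55.4%

55.4%


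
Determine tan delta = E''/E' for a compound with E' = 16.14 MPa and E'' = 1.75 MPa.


tan delta = E'' / E'
= 1.75 / 16.14
= 0.1084

tan delta = 0.1084


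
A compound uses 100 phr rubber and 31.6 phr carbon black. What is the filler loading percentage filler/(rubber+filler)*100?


Filler % = filler / (rubber + filler) * 100
= 31.6 / (100 + 31.6) * 100
= 31.6 / 131.6 * 100
= 24.01%

24.01%


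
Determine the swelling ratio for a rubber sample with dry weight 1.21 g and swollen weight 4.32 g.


Q = W_swollen / W_dry
Q = 4.32 / 1.21
Q = 3.57

Q = 3.57


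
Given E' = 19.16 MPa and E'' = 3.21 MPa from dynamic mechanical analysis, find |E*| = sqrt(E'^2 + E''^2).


|E*| = sqrt(E'^2 + E''^2)
= sqrt(19.16^2 + 3.21^2)
= sqrt(367.1056 + 10.3041)
= 19.427 MPa

19.427 MPa


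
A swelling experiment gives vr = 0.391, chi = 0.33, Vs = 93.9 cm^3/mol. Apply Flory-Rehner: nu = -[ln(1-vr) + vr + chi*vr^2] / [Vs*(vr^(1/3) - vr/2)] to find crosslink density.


ln(1 - vr) = ln(1 - 0.391) = -0.4959
Numerator = -((-0.4959) + 0.391 + 0.33 * 0.391^2) = 0.0545
Denominator = 93.9 * (0.391^(1/3) - 0.391/2) = 50.3058
nu = 0.0545 / 50.3058 = 0.0011 mol/cm^3

0.0011 mol/cm^3


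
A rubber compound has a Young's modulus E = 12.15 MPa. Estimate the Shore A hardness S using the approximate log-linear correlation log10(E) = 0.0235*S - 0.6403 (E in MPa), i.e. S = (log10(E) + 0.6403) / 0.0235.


log10(E) = 0.0235*S - 0.6403  =>  S = (log10(E) + 0.6403) / 0.0235
log10(12.15) = 1.084576
S = (1.084576 + 0.6403) / 0.0235 = 1.724876 / 0.0235
S = 73.4

Shore A = 73.4


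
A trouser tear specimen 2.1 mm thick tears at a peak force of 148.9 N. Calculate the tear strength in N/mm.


Tear strength = force / thickness
= 148.9 / 2.1
= 70.9 N/mm

70.9 N/mm


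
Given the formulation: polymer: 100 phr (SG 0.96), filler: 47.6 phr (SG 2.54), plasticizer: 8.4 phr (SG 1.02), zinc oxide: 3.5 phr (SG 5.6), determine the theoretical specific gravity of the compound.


Sum of weights = 159.5
Volume contributions:
  polymer: 100/0.96 = 104.1667
  filler: 47.6/2.54 = 18.7402
  plasticizer: 8.4/1.02 = 8.2353
  zinc oxide: 3.5/5.6 = 0.6250
Sum of volumes = 131.7671
SG = 159.5 / 131.7671 = 1.21

SG = 1.21


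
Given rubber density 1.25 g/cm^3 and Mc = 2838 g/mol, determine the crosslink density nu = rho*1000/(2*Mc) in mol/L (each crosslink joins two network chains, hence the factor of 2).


nu = rho * 1000 / (2 * Mc)
nu = 1.25 * 1000 / (2 * 2838)
nu = 1250.0 / 5676
nu = 0.2202 mol/L

0.2202 mol/L


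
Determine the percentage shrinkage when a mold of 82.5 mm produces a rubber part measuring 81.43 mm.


Shrinkage = (mold - part) / mold * 100
= (82.5 - 81.43) / 82.5 * 100
= 1.07 / 82.5 * 100
= 1.3%

1.3%


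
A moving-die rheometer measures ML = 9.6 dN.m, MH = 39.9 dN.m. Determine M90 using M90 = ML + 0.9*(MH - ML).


M90 = ML + 0.9 * (MH - ML)
M90 = 9.6 + 0.9 * (39.9 - 9.6)
M90 = 9.6 + 0.9 * 30.3
M90 = 36.87 dN.m

36.87 dN.m


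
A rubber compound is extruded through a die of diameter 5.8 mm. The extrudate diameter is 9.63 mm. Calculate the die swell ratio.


Die swell ratio = D_extrudate / D_die
= 9.63 / 5.8
= 1.66

Die swell = 1.66


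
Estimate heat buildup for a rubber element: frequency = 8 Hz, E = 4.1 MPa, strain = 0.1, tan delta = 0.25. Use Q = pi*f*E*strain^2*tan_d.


Q = pi * f * E * strain^2 * tan_d
= pi * 8 * 4.1 * 0.1^2 * 0.25
= pi * 8 * 4.1 * 0.0100 * 0.25
= 0.2576

Q = 0.2576


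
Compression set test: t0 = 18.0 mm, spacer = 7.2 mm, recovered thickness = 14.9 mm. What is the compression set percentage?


CS = (t0 - recovered) / (t0 - ts) * 100
= (18.0 - 14.9) / (18.0 - 7.2) * 100
= 3.1 / 10.8 * 100
= 28.7%

28.7%


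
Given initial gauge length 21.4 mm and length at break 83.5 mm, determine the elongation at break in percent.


Elongation = (Lf - L0) / L0 * 100
= (83.5 - 21.4) / 21.4 * 100
= 62.1 / 21.4 * 100
= 290.2%

290.2%


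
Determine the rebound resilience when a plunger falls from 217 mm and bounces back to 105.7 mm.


Resilience = h_rebound / h_drop * 100
= 105.7 / 217 * 100
= 48.7%

48.7%


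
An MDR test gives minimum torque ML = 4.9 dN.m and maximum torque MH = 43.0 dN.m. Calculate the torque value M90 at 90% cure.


M90 = ML + 0.9 * (MH - ML)
M90 = 4.9 + 0.9 * (43.0 - 4.9)
M90 = 4.9 + 0.9 * 38.1
M90 = 39.19 dN.m

39.19 dN.m


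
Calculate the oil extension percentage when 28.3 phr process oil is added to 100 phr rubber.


Oil % = oil / (100 + oil) * 100
= 28.3 / (100 + 28.3) * 100
= 28.3 / 128.3 * 100
= 22.06%

22.06%


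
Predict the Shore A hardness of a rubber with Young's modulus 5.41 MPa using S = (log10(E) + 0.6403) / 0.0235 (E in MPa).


log10(E) = 0.0235*S - 0.6403  =>  S = (log10(E) + 0.6403) / 0.0235
log10(5.41) = 0.733197
S = (0.733197 + 0.6403) / 0.0235 = 1.373497 / 0.0235
S = 58.4

Shore A = 58.4


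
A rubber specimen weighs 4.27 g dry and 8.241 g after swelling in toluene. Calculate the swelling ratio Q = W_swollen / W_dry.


Q = W_swollen / W_dry
Q = 8.241 / 4.27
Q = 1.93

Q = 1.93


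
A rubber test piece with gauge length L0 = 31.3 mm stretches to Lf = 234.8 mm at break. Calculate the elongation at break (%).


Elongation = (Lf - L0) / L0 * 100
= (234.8 - 31.3) / 31.3 * 100
= 203.5 / 31.3 * 100
= 650.2%

650.2%


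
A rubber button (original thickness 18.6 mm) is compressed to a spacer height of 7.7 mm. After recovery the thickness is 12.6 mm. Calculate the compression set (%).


CS = (t0 - recovered) / (t0 - ts) * 100
= (18.6 - 12.6) / (18.6 - 7.7) * 100
= 6.0 / 10.9 * 100
= 55.0%

55.0%


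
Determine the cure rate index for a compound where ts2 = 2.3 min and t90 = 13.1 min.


CRI = 100 / (t90 - ts2)
= 100 / (13.1 - 2.3)
= 100 / 10.8
= 9.26 min^-1

9.26 min^-1


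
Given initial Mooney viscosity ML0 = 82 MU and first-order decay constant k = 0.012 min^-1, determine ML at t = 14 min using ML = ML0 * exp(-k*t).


ML = ML0 * exp(-k * t)
ML = 82 * exp(-0.012 * 14)
ML = 82 * 0.8454
ML = 69.32 MU

69.32 MU


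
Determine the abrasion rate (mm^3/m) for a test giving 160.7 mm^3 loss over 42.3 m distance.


Rate = volume_loss / distance
= 160.7 / 42.3
= 3.799 mm^3/m

3.799 mm^3/m


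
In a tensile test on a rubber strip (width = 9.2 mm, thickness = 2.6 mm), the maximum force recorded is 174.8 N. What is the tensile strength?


Area = width * thickness = 9.2 * 2.6 = 23.92 mm^2
TS = force / area = 174.8 / 23.92 = 7.31 MPa

7.31 MPa


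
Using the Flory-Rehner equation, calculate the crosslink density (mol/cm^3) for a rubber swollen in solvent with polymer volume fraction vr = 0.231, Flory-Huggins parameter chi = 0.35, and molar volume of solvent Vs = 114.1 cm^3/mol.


ln(1 - vr) = ln(1 - 0.231) = -0.2627
Numerator = -((-0.2627) + 0.231 + 0.35 * 0.231^2) = 0.0130
Denominator = 114.1 * (0.231^(1/3) - 0.231/2) = 56.8308
nu = 0.0130 / 56.8308 = 2.2854e-04 mol/cm^3

2.2854e-04 mol/cm^3


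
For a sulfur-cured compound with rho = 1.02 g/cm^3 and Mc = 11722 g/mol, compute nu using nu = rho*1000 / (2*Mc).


nu = rho * 1000 / (2 * Mc)
nu = 1.02 * 1000 / (2 * 11722)
nu = 1020.0 / 23444
nu = 0.0435 mol/L

0.0435 mol/L


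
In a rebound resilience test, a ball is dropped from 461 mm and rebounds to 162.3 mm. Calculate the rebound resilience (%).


Resilience = h_rebound / h_drop * 100
= 162.3 / 461 * 100
= 35.2%

35.2%


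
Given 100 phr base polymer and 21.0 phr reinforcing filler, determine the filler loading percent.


Filler % = filler / (rubber + filler) * 100
= 21.0 / (100 + 21.0) * 100
= 21.0 / 121.0 * 100
= 17.36%

17.36%


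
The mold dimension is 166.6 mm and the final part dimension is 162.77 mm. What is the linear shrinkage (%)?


Shrinkage = (mold - part) / mold * 100
= (166.6 - 162.77) / 166.6 * 100
= 3.83 / 166.6 * 100
= 2.3%

2.3%


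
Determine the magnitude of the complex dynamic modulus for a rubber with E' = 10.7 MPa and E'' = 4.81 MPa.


|E*| = sqrt(E'^2 + E''^2)
= sqrt(10.7^2 + 4.81^2)
= sqrt(114.4900 + 23.1361)
= 11.731 MPa

11.731 MPa


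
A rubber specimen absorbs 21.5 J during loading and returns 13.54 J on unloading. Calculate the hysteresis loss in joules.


Hysteresis loss = loading - unloading
= 21.5 - 13.54
= 7.96 J

7.96 J


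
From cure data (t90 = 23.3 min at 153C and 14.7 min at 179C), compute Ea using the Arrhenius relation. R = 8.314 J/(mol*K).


T1 = 426.15 K, T2 = 452.15 K
1/T1 - 1/T2 = 1.3494e-04
ln(t1/t2) = ln(23.3/14.7) = 0.4606
Ea = 8.314 * 0.4606 / 1.3494e-04 = 28379.9199 J/mol
Ea = 28.38 kJ/mol

28.38 kJ/mol


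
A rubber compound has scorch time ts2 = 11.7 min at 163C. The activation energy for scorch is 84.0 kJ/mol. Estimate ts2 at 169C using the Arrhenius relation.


Convert temperatures: T1 = 163 + 273.15 = 436.15 K, T2 = 169 + 273.15 = 442.15 K
ts2_new = 11.7 * exp(84000 / 8.314 * (1/442.15 - 1/436.15))
1/T2 - 1/T1 = -3.1113e-05
ts2_new = 8.54 min

8.54 min


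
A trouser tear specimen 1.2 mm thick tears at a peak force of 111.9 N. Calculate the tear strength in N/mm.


Tear strength = force / thickness
= 111.9 / 1.2
= 93.25 N/mm

93.25 N/mm


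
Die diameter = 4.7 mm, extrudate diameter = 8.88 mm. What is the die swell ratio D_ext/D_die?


Die swell ratio = D_extrudate / D_die
= 8.88 / 4.7
= 1.889

Die swell = 1.889


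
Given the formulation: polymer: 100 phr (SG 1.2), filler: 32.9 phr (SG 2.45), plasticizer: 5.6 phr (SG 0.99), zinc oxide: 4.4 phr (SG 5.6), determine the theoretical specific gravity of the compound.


Sum of weights = 142.9
Volume contributions:
  polymer: 100/1.2 = 83.3333
  filler: 32.9/2.45 = 13.4286
  plasticizer: 5.6/0.99 = 5.6566
  zinc oxide: 4.4/5.6 = 0.7857
Sum of volumes = 103.2042
SG = 142.9 / 103.2042 = 1.385

SG = 1.385


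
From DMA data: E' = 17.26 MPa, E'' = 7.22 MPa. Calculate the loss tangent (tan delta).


tan delta = E'' / E'
= 7.22 / 17.26
= 0.4183

tan delta = 0.4183


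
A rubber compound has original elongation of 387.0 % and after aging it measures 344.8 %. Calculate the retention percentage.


Retention = aged / original * 100
= 344.8 / 387.0 * 100
= 89.1%

89.1%


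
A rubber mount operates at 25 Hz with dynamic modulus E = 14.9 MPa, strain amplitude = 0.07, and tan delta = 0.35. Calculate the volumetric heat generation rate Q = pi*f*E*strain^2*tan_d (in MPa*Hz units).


Q = pi * f * E * strain^2 * tan_d
= pi * 25 * 14.9 * 0.07^2 * 0.35
= pi * 25 * 14.9 * 0.0049 * 0.35
= 2.0070

Q = 2.0070


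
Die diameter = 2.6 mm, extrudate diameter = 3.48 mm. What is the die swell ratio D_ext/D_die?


Die swell ratio = D_extrudate / D_die
= 3.48 / 2.6
= 1.338

Die swell = 1.338


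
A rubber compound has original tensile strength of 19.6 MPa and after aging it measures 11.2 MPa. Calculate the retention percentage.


Retention = aged / original * 100
= 11.2 / 19.6 * 100
= 57.1%

57.1%


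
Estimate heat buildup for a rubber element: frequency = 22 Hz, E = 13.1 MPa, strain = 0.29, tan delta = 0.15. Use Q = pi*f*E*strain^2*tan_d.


Q = pi * f * E * strain^2 * tan_d
= pi * 22 * 13.1 * 0.29^2 * 0.15
= pi * 22 * 13.1 * 0.0841 * 0.15
= 11.4217

Q = 11.4217


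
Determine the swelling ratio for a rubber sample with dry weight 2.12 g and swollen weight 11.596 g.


Q = W_swollen / W_dry
Q = 11.596 / 2.12
Q = 5.47

Q = 5.47


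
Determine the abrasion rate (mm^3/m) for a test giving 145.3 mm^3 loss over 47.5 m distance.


Rate = volume_loss / distance
= 145.3 / 47.5
= 3.059 mm^3/m

3.059 mm^3/m


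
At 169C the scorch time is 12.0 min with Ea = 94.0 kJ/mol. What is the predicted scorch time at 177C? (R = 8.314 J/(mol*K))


Convert temperatures: T1 = 169 + 273.15 = 442.15 K, T2 = 177 + 273.15 = 450.15 K
ts2_new = 12.0 * exp(94000 / 8.314 * (1/450.15 - 1/442.15))
1/T2 - 1/T1 = -4.0194e-05
ts2_new = 7.62 min

7.62 min


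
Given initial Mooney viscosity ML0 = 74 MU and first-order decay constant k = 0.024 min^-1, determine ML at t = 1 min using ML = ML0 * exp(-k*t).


ML = ML0 * exp(-k * t)
ML = 74 * exp(-0.024 * 1)
ML = 74 * 0.9763
ML = 72.25 MU

72.25 MU


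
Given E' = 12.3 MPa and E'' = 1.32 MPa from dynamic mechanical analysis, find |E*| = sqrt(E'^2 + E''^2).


|E*| = sqrt(E'^2 + E''^2)
= sqrt(12.3^2 + 1.32^2)
= sqrt(151.2900 + 1.7424)
= 12.371 MPa

12.371 MPa


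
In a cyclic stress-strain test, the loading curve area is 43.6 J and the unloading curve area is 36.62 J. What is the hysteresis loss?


Hysteresis loss = loading - unloading
= 43.6 - 36.62
= 6.98 J

6.98 J


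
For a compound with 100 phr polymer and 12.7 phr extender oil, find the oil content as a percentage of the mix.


Oil % = oil / (100 + oil) * 100
= 12.7 / (100 + 12.7) * 100
= 12.7 / 112.7 * 100
= 11.27%

11.27%


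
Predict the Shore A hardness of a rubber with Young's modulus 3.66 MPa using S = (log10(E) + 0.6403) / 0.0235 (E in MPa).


log10(E) = 0.0235*S - 0.6403  =>  S = (log10(E) + 0.6403) / 0.0235
log10(3.66) = 0.563481
S = (0.563481 + 0.6403) / 0.0235 = 1.203781 / 0.0235
S = 51.2

Shore A = 51.2


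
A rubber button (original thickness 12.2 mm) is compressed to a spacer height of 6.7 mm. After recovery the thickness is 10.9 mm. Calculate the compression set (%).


CS = (t0 - recovered) / (t0 - ts) * 100
= (12.2 - 10.9) / (12.2 - 6.7) * 100
= 1.3 / 5.5 * 100
= 23.6%

23.6%


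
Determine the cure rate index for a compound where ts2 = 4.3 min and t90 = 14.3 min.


CRI = 100 / (t90 - ts2)
= 100 / (14.3 - 4.3)
= 100 / 10.0
= 10.0 min^-1

10.0 min^-1


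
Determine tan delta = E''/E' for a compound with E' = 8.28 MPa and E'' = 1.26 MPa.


tan delta = E'' / E'
= 1.26 / 8.28
= 0.1522

tan delta = 0.1522


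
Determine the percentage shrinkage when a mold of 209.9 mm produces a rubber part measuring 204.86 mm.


Shrinkage = (mold - part) / mold * 100
= (209.9 - 204.86) / 209.9 * 100
= 5.04 / 209.9 * 100
= 2.4%

2.4%


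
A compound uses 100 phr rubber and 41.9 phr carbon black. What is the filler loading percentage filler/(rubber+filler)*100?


Filler % = filler / (rubber + filler) * 100
= 41.9 / (100 + 41.9) * 100
= 41.9 / 141.9 * 100
= 29.53%

29.53%


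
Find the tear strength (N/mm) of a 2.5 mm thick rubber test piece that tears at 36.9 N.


Tear strength = force / thickness
= 36.9 / 2.5
= 14.76 N/mm

14.76 N/mm


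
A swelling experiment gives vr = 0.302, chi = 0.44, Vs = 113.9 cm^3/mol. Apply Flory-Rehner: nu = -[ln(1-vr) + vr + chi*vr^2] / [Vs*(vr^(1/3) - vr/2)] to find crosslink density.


ln(1 - vr) = ln(1 - 0.302) = -0.3595
Numerator = -((-0.3595) + 0.302 + 0.44 * 0.302^2) = 0.0174
Denominator = 113.9 * (0.302^(1/3) - 0.302/2) = 59.2186
nu = 0.0174 / 59.2186 = 2.9394e-04 mol/cm^3

2.9394e-04 mol/cm^3


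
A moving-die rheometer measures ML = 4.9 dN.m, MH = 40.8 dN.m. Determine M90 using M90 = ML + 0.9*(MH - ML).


M90 = ML + 0.9 * (MH - ML)
M90 = 4.9 + 0.9 * (40.8 - 4.9)
M90 = 4.9 + 0.9 * 35.9
M90 = 37.21 dN.m

37.21 dN.m


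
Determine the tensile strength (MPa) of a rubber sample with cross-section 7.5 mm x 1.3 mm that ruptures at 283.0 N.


Area = width * thickness = 7.5 * 1.3 = 9.75 mm^2
TS = force / area = 283.0 / 9.75 = 29.03 MPa

29.03 MPa


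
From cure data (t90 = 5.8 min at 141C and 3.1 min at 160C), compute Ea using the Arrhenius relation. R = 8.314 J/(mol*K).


T1 = 414.15 K, T2 = 433.15 K
1/T1 - 1/T2 = 1.0592e-04
ln(t1/t2) = ln(5.8/3.1) = 0.6265
Ea = 8.314 * 0.6265 / 1.0592e-04 = 49174.8272 J/mol
Ea = 49.17 kJ/mol

49.17 kJ/mol


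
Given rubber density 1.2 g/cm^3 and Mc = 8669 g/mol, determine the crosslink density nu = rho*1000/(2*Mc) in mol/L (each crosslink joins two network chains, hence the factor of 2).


nu = rho * 1000 / (2 * Mc)
nu = 1.2 * 1000 / (2 * 8669)
nu = 1200.0 / 17338
nu = 0.0692 mol/L

0.0692 mol/L


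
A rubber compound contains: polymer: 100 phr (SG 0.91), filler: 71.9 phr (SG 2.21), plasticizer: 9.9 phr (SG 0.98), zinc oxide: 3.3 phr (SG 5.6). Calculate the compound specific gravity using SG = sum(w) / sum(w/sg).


Sum of weights = 185.1
Volume contributions:
  polymer: 100/0.91 = 109.8901
  filler: 71.9/2.21 = 32.5339
  plasticizer: 9.9/0.98 = 10.1020
  zinc oxide: 3.3/5.6 = 0.5893
Sum of volumes = 153.1154
SG = 185.1 / 153.1154 = 1.209

SG = 1.209


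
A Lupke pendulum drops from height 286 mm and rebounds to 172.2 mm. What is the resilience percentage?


Resilience = h_rebound / h_drop * 100
= 172.2 / 286 * 100
= 60.2%

60.2%


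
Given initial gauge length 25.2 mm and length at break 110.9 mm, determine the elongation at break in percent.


Elongation = (Lf - L0) / L0 * 100
= (110.9 - 25.2) / 25.2 * 100
= 85.7 / 25.2 * 100
= 340.1%

340.1%


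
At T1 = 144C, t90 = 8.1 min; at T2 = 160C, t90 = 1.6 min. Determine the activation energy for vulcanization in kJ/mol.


T1 = 417.15 K, T2 = 433.15 K
1/T1 - 1/T2 = 8.8550e-05
ln(t1/t2) = ln(8.1/1.6) = 1.6219
Ea = 8.314 * 1.6219 / 8.8550e-05 = 152276.9196 J/mol
Ea = 152.28 kJ/mol

152.28 kJ/mol


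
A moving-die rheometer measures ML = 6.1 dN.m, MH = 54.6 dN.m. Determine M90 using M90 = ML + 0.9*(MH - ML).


M90 = ML + 0.9 * (MH - ML)
M90 = 6.1 + 0.9 * (54.6 - 6.1)
M90 = 6.1 + 0.9 * 48.5
M90 = 49.75 dN.m

49.75 dN.m


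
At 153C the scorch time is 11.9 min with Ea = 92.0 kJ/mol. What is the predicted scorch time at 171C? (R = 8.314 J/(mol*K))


Convert temperatures: T1 = 153 + 273.15 = 426.15 K, T2 = 171 + 273.15 = 444.15 K
ts2_new = 11.9 * exp(92000 / 8.314 * (1/444.15 - 1/426.15))
1/T2 - 1/T1 = -9.5100e-05
ts2_new = 4.15 min

4.15 min


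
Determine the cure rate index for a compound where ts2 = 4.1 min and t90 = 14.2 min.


CRI = 100 / (t90 - ts2)
= 100 / (14.2 - 4.1)
= 100 / 10.1
= 9.9 min^-1

9.9 min^-1


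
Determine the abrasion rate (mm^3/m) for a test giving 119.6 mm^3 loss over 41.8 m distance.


Rate = volume_loss / distance
= 119.6 / 41.8
= 2.861 mm^3/m

2.861 mm^3/m


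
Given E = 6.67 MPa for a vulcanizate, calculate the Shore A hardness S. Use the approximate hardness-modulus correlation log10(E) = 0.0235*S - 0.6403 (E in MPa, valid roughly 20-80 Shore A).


log10(E) = 0.0235*S - 0.6403  =>  S = (log10(E) + 0.6403) / 0.0235
log10(6.67) = 0.824126
S = (0.824126 + 0.6403) / 0.0235 = 1.464426 / 0.0235
S = 62.3

Shore A = 62.3


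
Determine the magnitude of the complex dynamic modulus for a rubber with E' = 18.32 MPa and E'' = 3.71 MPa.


|E*| = sqrt(E'^2 + E''^2)
= sqrt(18.32^2 + 3.71^2)
= sqrt(335.6224 + 13.7641)
= 18.692 MPa

18.692 MPa


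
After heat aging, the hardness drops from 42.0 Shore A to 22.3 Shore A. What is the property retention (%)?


Retention = aged / original * 100
= 22.3 / 42.0 * 100
= 53.1%

53.1%


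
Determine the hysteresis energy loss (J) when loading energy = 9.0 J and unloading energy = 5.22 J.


Hysteresis loss = loading - unloading
= 9.0 - 5.22
= 3.78 J

3.78 J


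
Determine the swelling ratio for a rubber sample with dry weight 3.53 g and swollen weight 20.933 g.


Q = W_swollen / W_dry
Q = 20.933 / 3.53
Q = 5.93

Q = 5.93


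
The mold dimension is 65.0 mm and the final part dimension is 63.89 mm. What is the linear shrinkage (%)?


Shrinkage = (mold - part) / mold * 100
= (65.0 - 63.89) / 65.0 * 100
= 1.11 / 65.0 * 100
= 1.71%

1.71%


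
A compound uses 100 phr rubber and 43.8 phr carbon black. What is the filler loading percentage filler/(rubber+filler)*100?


Filler % = filler / (rubber + filler) * 100
= 43.8 / (100 + 43.8) * 100
= 43.8 / 143.8 * 100
= 30.46%

30.46%


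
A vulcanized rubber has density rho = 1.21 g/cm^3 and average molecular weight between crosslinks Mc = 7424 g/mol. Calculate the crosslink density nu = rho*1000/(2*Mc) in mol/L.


nu = rho * 1000 / (2 * Mc)
nu = 1.21 * 1000 / (2 * 7424)
nu = 1210.0 / 14848
nu = 0.0815 mol/L

0.0815 mol/L


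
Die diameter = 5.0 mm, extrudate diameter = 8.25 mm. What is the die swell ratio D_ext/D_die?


Die swell ratio = D_extrudate / D_die
= 8.25 / 5.0
= 1.65

Die swell = 1.65


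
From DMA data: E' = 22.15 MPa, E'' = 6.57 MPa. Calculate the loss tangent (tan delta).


tan delta = E'' / E'
= 6.57 / 22.15
= 0.2966

tan delta = 0.2966


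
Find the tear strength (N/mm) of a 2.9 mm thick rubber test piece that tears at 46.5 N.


Tear strength = force / thickness
= 46.5 / 2.9
= 16.03 N/mm

16.03 N/mm


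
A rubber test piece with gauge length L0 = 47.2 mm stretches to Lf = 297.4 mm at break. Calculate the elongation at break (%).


Elongation = (Lf - L0) / L0 * 100
= (297.4 - 47.2) / 47.2 * 100
= 250.2 / 47.2 * 100
= 530.1%

530.1%


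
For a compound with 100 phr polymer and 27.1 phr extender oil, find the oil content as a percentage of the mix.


Oil % = oil / (100 + oil) * 100
= 27.1 / (100 + 27.1) * 100
= 27.1 / 127.1 * 100
= 21.32%

21.32%


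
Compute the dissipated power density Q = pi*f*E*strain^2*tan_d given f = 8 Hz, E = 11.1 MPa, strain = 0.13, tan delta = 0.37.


Q = pi * f * E * strain^2 * tan_d
= pi * 8 * 11.1 * 0.13^2 * 0.37
= pi * 8 * 11.1 * 0.0169 * 0.37
= 1.7444

Q = 1.7444


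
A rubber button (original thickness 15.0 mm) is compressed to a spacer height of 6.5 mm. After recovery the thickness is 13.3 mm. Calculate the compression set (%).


CS = (t0 - recovered) / (t0 - ts) * 100
= (15.0 - 13.3) / (15.0 - 6.5) * 100
= 1.7 / 8.5 * 100
= 20.0%

20.0%


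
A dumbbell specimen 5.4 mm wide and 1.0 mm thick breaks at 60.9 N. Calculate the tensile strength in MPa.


Area = width * thickness = 5.4 * 1.0 = 5.4 mm^2
TS = force / area = 60.9 / 5.4 = 11.28 MPa

11.28 MPa


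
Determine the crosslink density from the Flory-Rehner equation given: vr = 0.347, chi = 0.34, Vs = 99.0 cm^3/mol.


ln(1 - vr) = ln(1 - 0.347) = -0.4262
Numerator = -((-0.4262) + 0.347 + 0.34 * 0.347^2) = 0.0382
Denominator = 99.0 * (0.347^(1/3) - 0.347/2) = 52.3918
nu = 0.0382 / 52.3918 = 7.2987e-04 mol/cm^3

7.2987e-04 mol/cm^3


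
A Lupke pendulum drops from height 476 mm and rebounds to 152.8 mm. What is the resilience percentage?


Resilience = h_rebound / h_drop * 100
= 152.8 / 476 * 100
= 32.1%

32.1%


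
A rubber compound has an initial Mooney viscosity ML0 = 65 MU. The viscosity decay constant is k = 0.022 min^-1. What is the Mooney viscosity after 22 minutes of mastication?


ML = ML0 * exp(-k * t)
ML = 65 * exp(-0.022 * 22)
ML = 65 * 0.6163
ML = 40.06 MU

40.06 MU


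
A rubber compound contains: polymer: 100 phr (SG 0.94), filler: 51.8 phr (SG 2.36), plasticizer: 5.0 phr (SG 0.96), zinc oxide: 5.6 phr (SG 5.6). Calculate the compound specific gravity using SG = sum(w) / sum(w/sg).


Sum of weights = 162.4
Volume contributions:
  polymer: 100/0.94 = 106.3830
  filler: 51.8/2.36 = 21.9492
  plasticizer: 5.0/0.96 = 5.2083
  zinc oxide: 5.6/5.6 = 1.0000
Sum of volumes = 134.5405
SG = 162.4 / 134.5405 = 1.207

SG = 1.207


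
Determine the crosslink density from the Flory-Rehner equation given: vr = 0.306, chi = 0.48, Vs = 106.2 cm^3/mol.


ln(1 - vr) = ln(1 - 0.306) = -0.3653
Numerator = -((-0.3653) + 0.306 + 0.48 * 0.306^2) = 0.0143
Denominator = 106.2 * (0.306^(1/3) - 0.306/2) = 55.3160
nu = 0.0143 / 55.3160 = 2.5920e-04 mol/cm^3

2.5920e-04 mol/cm^3


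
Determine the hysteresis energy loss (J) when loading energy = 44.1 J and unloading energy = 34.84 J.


Hysteresis loss = loading - unloading
= 44.1 - 34.84
= 9.26 J

9.26 J


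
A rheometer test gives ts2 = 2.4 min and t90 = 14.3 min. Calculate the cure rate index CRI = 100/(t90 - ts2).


CRI = 100 / (t90 - ts2)
= 100 / (14.3 - 2.4)
= 100 / 11.9
= 8.4 min^-1

8.4 min^-1


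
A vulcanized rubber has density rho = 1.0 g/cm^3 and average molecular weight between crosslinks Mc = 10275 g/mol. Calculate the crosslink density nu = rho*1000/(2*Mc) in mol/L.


nu = rho * 1000 / (2 * Mc)
nu = 1.0 * 1000 / (2 * 10275)
nu = 1000.0 / 20550
nu = 0.0487 mol/L

0.0487 mol/L


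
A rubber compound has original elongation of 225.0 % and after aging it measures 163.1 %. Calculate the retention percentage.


Retention = aged / original * 100
= 163.1 / 225.0 * 100
= 72.5%

72.5%


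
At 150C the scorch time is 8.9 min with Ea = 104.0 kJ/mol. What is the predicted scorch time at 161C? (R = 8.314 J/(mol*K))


Convert temperatures: T1 = 150 + 273.15 = 423.15 K, T2 = 161 + 273.15 = 434.15 K
ts2_new = 8.9 * exp(104000 / 8.314 * (1/434.15 - 1/423.15))
1/T2 - 1/T1 = -5.9877e-05
ts2_new = 4.21 min

4.21 min


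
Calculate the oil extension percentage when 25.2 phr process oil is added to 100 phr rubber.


Oil % = oil / (100 + oil) * 100
= 25.2 / (100 + 25.2) * 100
= 25.2 / 125.2 * 100
= 20.13%

20.13%


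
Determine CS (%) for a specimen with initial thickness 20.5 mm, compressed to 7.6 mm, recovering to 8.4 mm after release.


CS = (t0 - recovered) / (t0 - ts) * 100
= (20.5 - 8.4) / (20.5 - 7.6) * 100
= 12.1 / 12.9 * 100
= 93.8%

93.8%


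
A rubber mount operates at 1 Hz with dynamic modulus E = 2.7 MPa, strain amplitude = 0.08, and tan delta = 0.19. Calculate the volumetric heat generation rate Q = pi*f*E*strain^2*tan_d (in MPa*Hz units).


Q = pi * f * E * strain^2 * tan_d
= pi * 1 * 2.7 * 0.08^2 * 0.19
= pi * 1 * 2.7 * 0.0064 * 0.19
= 0.0103

Q = 0.0103


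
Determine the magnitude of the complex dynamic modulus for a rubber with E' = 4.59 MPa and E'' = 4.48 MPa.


|E*| = sqrt(E'^2 + E''^2)
= sqrt(4.59^2 + 4.48^2)
= sqrt(21.0681 + 20.0704)
= 6.414 MPa

6.414 MPa


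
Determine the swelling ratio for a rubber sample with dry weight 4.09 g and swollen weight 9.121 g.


Q = W_swollen / W_dry
Q = 9.121 / 4.09
Q = 2.23

Q = 2.23


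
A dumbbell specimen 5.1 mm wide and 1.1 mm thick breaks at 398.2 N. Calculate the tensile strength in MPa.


Area = width * thickness = 5.1 * 1.1 = 5.61 mm^2
TS = force / area = 398.2 / 5.61 = 70.98 MPa

70.98 MPa


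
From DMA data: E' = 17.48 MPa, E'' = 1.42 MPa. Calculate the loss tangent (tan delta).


tan delta = E'' / E'
= 1.42 / 17.48
= 0.0812

tan delta = 0.0812


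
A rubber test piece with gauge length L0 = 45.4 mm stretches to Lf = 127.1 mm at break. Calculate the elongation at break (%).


Elongation = (Lf - L0) / L0 * 100
= (127.1 - 45.4) / 45.4 * 100
= 81.7 / 45.4 * 100
= 180.0%

180.0%


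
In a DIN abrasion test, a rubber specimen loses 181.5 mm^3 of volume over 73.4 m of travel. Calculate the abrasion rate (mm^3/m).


Rate = volume_loss / distance
= 181.5 / 73.4
= 2.473 mm^3/m

2.473 mm^3/m


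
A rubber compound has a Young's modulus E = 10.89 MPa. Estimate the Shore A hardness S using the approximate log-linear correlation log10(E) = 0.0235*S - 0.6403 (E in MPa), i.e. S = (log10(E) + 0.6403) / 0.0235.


log10(E) = 0.0235*S - 0.6403  =>  S = (log10(E) + 0.6403) / 0.0235
log10(10.89) = 1.037028
S = (1.037028 + 0.6403) / 0.0235 = 1.677328 / 0.0235
S = 71.4

Shore A = 71.4


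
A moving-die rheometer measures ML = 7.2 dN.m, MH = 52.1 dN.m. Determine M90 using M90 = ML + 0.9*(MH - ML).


M90 = ML + 0.9 * (MH - ML)
M90 = 7.2 + 0.9 * (52.1 - 7.2)
M90 = 7.2 + 0.9 * 44.9
M90 = 47.61 dN.m

47.61 dN.m


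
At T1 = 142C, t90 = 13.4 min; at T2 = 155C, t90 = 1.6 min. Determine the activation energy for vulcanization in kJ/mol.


T1 = 415.15 K, T2 = 428.15 K
1/T1 - 1/T2 = 7.3138e-05
ln(t1/t2) = ln(13.4/1.6) = 2.1253
Ea = 8.314 * 2.1253 / 7.3138e-05 = 241589.4158 J/mol
Ea = 241.59 kJ/mol

241.59 kJ/mol


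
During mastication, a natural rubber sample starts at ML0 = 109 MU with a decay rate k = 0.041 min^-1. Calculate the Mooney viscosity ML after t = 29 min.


ML = ML0 * exp(-k * t)
ML = 109 * exp(-0.041 * 29)
ML = 109 * 0.3045
ML = 33.19 MU

33.19 MU


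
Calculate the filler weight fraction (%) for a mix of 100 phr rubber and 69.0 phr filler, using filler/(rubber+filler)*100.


Filler % = filler / (rubber + filler) * 100
= 69.0 / (100 + 69.0) * 100
= 69.0 / 169.0 * 100
= 40.83%

40.83%


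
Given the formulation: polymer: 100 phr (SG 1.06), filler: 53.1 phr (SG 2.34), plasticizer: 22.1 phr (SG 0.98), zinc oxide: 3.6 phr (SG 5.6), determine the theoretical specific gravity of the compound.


Sum of weights = 178.8
Volume contributions:
  polymer: 100/1.06 = 94.3396
  filler: 53.1/2.34 = 22.6923
  plasticizer: 22.1/0.98 = 22.5510
  zinc oxide: 3.6/5.6 = 0.6429
Sum of volumes = 140.2258
SG = 178.8 / 140.2258 = 1.275

SG = 1.275


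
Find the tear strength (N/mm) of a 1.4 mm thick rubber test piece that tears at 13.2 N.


Tear strength = force / thickness
= 13.2 / 1.4
= 9.43 N/mm

9.43 N/mm


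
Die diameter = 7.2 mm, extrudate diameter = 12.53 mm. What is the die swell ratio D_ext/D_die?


Die swell ratio = D_extrudate / D_die
= 12.53 / 7.2
= 1.74

Die swell = 1.74


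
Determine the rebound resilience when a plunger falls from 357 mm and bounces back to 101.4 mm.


Resilience = h_rebound / h_drop * 100
= 101.4 / 357 * 100
= 28.4%

28.4%


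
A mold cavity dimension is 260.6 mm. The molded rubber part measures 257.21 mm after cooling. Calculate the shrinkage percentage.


Shrinkage = (mold - part) / mold * 100
= (260.6 - 257.21) / 260.6 * 100
= 3.39 / 260.6 * 100
= 1.3%

1.3%


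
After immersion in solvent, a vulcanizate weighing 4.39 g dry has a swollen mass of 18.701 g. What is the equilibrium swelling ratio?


Q = W_swollen / W_dry
Q = 18.701 / 4.39
Q = 4.26

Q = 4.26


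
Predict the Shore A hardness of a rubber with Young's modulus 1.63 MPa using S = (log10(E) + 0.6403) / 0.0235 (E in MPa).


log10(E) = 0.0235*S - 0.6403  =>  S = (log10(E) + 0.6403) / 0.0235
log10(1.63) = 0.212188
S = (0.212188 + 0.6403) / 0.0235 = 0.852488 / 0.0235
S = 36.3

Shore A = 36.3


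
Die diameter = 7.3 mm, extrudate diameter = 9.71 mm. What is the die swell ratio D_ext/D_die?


Die swell ratio = D_extrudate / D_die
= 9.71 / 7.3
= 1.33

Die swell = 1.33


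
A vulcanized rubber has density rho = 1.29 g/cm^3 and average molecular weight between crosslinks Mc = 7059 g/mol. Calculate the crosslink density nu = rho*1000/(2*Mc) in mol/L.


nu = rho * 1000 / (2 * Mc)
nu = 1.29 * 1000 / (2 * 7059)
nu = 1290.0 / 14118
nu = 0.0914 mol/L

0.0914 mol/L


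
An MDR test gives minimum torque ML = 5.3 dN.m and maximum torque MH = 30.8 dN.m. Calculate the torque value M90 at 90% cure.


M90 = ML + 0.9 * (MH - ML)
M90 = 5.3 + 0.9 * (30.8 - 5.3)
M90 = 5.3 + 0.9 * 25.5
M90 = 28.25 dN.m

28.25 dN.m


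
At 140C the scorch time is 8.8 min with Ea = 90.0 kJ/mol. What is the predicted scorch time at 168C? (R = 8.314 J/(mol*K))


Convert temperatures: T1 = 140 + 273.15 = 413.15 K, T2 = 168 + 273.15 = 441.15 K
ts2_new = 8.8 * exp(90000 / 8.314 * (1/441.15 - 1/413.15))
1/T2 - 1/T1 = -1.5363e-04
ts2_new = 1.67 min

1.67 min


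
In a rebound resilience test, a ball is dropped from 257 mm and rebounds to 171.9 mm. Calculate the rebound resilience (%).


Resilience = h_rebound / h_drop * 100
= 171.9 / 257 * 100
= 66.9%

66.9%


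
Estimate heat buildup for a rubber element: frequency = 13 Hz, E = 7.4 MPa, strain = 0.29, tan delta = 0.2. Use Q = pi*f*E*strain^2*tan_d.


Q = pi * f * E * strain^2 * tan_d
= pi * 13 * 7.4 * 0.29^2 * 0.2
= pi * 13 * 7.4 * 0.0841 * 0.2
= 5.0834

Q = 5.0834


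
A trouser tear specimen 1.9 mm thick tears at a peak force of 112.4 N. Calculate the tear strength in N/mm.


Tear strength = force / thickness
= 112.4 / 1.9
= 59.16 N/mm

59.16 N/mm


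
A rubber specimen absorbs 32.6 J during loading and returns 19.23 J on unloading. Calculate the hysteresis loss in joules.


Hysteresis loss = loading - unloading
= 32.6 - 19.23
= 13.37 J

13.37 J


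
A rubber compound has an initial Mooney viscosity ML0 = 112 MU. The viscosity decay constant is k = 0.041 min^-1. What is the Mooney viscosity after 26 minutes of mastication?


ML = ML0 * exp(-k * t)
ML = 112 * exp(-0.041 * 26)
ML = 112 * 0.3444
ML = 38.57 MU

38.57 MU


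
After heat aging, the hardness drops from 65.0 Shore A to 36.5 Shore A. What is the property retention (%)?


Retention = aged / original * 100
= 36.5 / 65.0 * 100
= 56.2%

56.2%


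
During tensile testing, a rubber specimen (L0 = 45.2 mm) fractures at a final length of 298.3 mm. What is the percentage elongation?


Elongation = (Lf - L0) / L0 * 100
= (298.3 - 45.2) / 45.2 * 100
= 253.1 / 45.2 * 100
= 560.0%

560.0%


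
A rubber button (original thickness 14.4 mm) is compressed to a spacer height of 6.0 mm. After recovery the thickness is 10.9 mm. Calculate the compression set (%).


CS = (t0 - recovered) / (t0 - ts) * 100
= (14.4 - 10.9) / (14.4 - 6.0) * 100
= 3.5 / 8.4 * 100
= 41.7%

41.7%


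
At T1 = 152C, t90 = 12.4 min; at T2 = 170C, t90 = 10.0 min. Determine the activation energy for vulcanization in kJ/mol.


T1 = 425.15 K, T2 = 443.15 K
1/T1 - 1/T2 = 9.5539e-05
ln(t1/t2) = ln(12.4/10.0) = 0.2151
Ea = 8.314 * 0.2151 / 9.5539e-05 = 18719.4825 J/mol
Ea = 18.72 kJ/mol

18.72 kJ/mol


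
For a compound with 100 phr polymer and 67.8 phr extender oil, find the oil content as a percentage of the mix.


Oil % = oil / (100 + oil) * 100
= 67.8 / (100 + 67.8) * 100
= 67.8 / 167.8 * 100
= 40.41%

40.41%


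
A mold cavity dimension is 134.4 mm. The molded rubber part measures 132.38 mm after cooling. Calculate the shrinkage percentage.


Shrinkage = (mold - part) / mold * 100
= (134.4 - 132.38) / 134.4 * 100
= 2.02 / 134.4 * 100
= 1.5%

1.5%


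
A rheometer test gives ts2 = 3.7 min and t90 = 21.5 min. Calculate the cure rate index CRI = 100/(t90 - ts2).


CRI = 100 / (t90 - ts2)
= 100 / (21.5 - 3.7)
= 100 / 17.8
= 5.62 min^-1

5.62 min^-1


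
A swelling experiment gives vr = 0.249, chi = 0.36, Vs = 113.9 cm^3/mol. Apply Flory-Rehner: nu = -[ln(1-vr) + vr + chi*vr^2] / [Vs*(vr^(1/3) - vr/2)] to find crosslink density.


ln(1 - vr) = ln(1 - 0.249) = -0.2863
Numerator = -((-0.2863) + 0.249 + 0.36 * 0.249^2) = 0.0150
Denominator = 113.9 * (0.249^(1/3) - 0.249/2) = 57.4762
nu = 0.0150 / 57.4762 = 2.6149e-04 mol/cm^3

2.6149e-04 mol/cm^3


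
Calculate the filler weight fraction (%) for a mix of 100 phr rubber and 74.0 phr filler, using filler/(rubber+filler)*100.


Filler % = filler / (rubber + filler) * 100
= 74.0 / (100 + 74.0) * 100
= 74.0 / 174.0 * 100
= 42.53%

42.53%


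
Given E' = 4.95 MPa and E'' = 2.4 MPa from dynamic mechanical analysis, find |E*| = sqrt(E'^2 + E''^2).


|E*| = sqrt(E'^2 + E''^2)
= sqrt(4.95^2 + 2.4^2)
= sqrt(24.5025 + 5.7600)
= 5.501 MPa

5.501 MPa


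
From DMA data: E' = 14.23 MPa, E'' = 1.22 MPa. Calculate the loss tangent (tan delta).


tan delta = E'' / E'
= 1.22 / 14.23
= 0.0857

tan delta = 0.0857
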